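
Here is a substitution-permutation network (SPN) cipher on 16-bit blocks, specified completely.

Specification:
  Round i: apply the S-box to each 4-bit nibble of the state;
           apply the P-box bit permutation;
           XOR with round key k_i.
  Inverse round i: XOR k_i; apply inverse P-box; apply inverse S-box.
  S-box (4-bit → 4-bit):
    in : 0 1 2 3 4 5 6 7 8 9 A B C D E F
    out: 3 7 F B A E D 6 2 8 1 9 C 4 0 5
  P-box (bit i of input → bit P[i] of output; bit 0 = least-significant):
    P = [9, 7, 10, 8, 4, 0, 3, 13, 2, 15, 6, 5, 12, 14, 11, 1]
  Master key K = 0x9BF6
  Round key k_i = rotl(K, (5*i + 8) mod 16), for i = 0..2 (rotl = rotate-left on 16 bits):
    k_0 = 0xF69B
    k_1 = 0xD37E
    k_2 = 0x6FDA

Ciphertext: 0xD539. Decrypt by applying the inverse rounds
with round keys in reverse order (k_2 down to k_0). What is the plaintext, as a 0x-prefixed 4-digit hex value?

0x86A5

s_0 = ciphertext = 0xD539
s_1 = InvRound(s_0, k_2) = 0x6540
s_2 = InvRound(s_1, k_1) = 0xB36F
s_3 = InvRound(s_2, k_0) = 0x86A5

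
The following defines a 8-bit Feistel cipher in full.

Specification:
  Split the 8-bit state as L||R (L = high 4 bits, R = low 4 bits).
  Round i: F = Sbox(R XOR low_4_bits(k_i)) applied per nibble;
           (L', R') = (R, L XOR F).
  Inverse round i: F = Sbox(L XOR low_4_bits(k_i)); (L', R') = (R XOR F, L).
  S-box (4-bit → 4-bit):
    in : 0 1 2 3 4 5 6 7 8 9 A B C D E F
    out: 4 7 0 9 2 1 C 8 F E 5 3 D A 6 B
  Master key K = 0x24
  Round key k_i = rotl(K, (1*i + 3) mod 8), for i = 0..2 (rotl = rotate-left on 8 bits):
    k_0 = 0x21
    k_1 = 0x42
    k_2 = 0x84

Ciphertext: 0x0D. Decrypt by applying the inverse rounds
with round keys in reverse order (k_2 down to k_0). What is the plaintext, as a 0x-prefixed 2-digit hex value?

s_0 = ciphertext = 0x0D
s_1 = InvRound(s_0, k_2) = 0xF0
s_2 = InvRound(s_1, k_1) = 0xAF
s_3 = InvRound(s_2, k_0) = 0xCA

0xCA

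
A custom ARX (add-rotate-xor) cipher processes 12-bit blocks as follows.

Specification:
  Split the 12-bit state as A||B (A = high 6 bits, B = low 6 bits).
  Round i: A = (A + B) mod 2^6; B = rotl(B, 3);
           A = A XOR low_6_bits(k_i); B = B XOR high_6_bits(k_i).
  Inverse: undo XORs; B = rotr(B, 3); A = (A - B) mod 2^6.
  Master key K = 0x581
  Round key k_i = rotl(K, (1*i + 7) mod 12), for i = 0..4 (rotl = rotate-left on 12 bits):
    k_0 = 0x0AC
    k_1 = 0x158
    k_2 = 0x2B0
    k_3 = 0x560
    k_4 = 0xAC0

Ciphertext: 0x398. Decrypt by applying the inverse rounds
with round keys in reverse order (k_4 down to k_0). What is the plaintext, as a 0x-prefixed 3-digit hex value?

0x1CF

s_0 = ciphertext = 0x398
s_1 = InvRound(s_0, k_4) = 0xC1E
s_2 = InvRound(s_1, k_3) = 0xDD9
s_3 = InvRound(s_2, k_2) = 0xB5A
s_4 = InvRound(s_3, k_1) = 0xEBB
s_5 = InvRound(s_4, k_0) = 0x1CF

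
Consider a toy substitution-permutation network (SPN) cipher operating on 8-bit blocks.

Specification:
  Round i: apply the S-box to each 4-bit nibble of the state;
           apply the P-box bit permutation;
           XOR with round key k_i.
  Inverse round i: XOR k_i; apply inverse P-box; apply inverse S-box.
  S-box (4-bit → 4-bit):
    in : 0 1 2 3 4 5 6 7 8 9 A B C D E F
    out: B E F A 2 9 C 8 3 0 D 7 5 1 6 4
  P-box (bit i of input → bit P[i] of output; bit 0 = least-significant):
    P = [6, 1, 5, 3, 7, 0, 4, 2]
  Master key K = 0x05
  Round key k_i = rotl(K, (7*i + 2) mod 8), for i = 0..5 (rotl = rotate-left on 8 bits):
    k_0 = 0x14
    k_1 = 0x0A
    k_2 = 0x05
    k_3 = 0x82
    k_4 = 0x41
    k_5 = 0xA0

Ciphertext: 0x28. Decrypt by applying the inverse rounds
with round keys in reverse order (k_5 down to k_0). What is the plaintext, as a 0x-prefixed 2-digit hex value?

s_0 = ciphertext = 0x28
s_1 = InvRound(s_0, k_5) = 0xD7
s_2 = InvRound(s_1, k_4) = 0xA4
s_3 = InvRound(s_2, k_3) = 0x7E
s_4 = InvRound(s_3, k_2) = 0xE2
s_5 = InvRound(s_4, k_1) = 0xDA
s_6 = InvRound(s_5, k_0) = 0x50

0x50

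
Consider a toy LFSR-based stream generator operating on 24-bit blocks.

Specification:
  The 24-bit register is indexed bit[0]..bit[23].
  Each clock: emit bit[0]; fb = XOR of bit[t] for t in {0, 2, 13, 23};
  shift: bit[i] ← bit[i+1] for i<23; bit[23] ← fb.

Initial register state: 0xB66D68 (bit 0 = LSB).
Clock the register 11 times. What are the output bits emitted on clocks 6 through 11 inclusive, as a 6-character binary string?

reg_0 = 0xB66D68
clock 1: out=0, reg = 0x5B36B4
clock 2: out=0, reg = 0x2D9B5A
clock 3: out=0, reg = 0x16CDAD
clock 4: out=1, reg = 0x0B66D6
clock 5: out=0, reg = 0x05B36B
clock 6: out=1, reg = 0x02D9B5
clock 7: out=1, reg = 0x016CDA
clock 8: out=0, reg = 0x80B66D
clock 9: out=1, reg = 0x405B36
clock 10: out=0, reg = 0xA02D9B
clock 11: out=1, reg = 0xD016CD

110101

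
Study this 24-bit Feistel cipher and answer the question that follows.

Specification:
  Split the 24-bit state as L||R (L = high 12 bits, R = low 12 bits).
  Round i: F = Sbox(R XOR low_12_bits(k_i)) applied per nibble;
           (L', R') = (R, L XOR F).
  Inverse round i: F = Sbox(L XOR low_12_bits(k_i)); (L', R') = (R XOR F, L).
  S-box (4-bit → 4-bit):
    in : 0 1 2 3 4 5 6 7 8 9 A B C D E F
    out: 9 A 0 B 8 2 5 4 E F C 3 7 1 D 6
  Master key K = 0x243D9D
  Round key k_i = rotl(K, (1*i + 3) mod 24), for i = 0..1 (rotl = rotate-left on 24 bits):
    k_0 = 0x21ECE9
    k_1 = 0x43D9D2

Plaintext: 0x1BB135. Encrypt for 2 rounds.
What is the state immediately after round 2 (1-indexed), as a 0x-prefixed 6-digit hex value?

0x0ACE78

s_0 = plaintext = 0x1BB135
s_1 = Round(s_0, k_0) = 0x1350AC
s_2 = Round(s_1, k_1) = 0x0ACE78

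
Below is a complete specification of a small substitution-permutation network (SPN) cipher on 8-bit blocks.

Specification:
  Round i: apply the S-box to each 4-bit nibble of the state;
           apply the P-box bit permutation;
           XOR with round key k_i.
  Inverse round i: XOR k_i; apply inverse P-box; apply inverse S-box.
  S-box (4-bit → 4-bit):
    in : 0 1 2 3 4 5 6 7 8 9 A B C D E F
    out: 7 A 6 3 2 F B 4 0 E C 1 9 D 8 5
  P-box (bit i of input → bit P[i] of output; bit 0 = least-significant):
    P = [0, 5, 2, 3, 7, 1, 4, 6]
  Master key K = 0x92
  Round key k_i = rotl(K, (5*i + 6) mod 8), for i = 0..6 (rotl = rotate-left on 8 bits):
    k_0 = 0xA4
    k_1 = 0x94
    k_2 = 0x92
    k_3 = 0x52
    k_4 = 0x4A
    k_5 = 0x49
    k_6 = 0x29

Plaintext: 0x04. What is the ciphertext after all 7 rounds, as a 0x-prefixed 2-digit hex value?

s_0 = plaintext = 0x04
s_1 = Round(s_0, k_0) = 0x16
s_2 = Round(s_1, k_1) = 0xFF
s_3 = Round(s_2, k_2) = 0x07
s_4 = Round(s_3, k_3) = 0xC4
s_5 = Round(s_4, k_4) = 0xAA
s_6 = Round(s_5, k_5) = 0x15
s_7 = Round(s_6, k_6) = 0x46

0x46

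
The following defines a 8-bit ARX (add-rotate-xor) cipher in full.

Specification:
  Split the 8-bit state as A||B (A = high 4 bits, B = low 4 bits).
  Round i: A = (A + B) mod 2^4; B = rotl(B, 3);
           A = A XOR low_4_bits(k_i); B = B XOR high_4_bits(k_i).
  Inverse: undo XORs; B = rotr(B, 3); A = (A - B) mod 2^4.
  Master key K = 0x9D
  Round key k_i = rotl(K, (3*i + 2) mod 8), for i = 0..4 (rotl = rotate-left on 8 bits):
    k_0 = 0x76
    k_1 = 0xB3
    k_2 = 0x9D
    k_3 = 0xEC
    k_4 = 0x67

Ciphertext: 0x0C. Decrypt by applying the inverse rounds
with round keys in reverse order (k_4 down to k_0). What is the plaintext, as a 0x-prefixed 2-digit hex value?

s_0 = ciphertext = 0x0C
s_1 = InvRound(s_0, k_4) = 0x25
s_2 = InvRound(s_1, k_3) = 0x77
s_3 = InvRound(s_2, k_2) = 0xDD
s_4 = InvRound(s_3, k_1) = 0x2C
s_5 = InvRound(s_4, k_0) = 0xD7

0xD7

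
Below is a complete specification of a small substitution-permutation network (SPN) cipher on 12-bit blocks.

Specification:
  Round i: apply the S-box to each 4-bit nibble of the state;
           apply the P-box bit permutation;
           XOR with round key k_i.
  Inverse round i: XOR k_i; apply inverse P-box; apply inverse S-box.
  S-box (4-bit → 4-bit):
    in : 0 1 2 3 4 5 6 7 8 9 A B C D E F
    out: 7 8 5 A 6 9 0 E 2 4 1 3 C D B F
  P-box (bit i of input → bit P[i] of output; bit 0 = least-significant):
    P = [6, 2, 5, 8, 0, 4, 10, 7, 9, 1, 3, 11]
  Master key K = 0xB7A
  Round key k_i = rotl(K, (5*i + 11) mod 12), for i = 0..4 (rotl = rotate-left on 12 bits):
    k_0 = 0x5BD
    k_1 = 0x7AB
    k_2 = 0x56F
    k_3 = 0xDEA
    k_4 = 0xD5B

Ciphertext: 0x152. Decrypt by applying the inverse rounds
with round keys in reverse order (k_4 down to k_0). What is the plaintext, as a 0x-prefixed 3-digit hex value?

0xA9F

s_0 = ciphertext = 0x152
s_1 = InvRound(s_0, k_4) = 0xC26
s_2 = InvRound(s_1, k_3) = 0x91E
s_3 = InvRound(s_2, k_2) = 0x102
s_4 = InvRound(s_3, k_1) = 0x2D9
s_5 = InvRound(s_4, k_0) = 0xA9F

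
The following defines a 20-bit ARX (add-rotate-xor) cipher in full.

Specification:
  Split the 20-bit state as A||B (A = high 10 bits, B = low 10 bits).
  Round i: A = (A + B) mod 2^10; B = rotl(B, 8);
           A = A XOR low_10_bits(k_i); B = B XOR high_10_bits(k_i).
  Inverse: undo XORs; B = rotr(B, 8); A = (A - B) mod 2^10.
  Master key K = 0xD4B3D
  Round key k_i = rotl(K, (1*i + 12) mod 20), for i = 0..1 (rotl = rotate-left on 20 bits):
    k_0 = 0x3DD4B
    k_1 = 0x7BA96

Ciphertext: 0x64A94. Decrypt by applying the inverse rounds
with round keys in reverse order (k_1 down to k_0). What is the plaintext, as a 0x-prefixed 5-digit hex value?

0xF8471

s_0 = ciphertext = 0x64A94
s_1 = InvRound(s_0, k_1) = 0x465EB
s_2 = InvRound(s_1, k_0) = 0xF8471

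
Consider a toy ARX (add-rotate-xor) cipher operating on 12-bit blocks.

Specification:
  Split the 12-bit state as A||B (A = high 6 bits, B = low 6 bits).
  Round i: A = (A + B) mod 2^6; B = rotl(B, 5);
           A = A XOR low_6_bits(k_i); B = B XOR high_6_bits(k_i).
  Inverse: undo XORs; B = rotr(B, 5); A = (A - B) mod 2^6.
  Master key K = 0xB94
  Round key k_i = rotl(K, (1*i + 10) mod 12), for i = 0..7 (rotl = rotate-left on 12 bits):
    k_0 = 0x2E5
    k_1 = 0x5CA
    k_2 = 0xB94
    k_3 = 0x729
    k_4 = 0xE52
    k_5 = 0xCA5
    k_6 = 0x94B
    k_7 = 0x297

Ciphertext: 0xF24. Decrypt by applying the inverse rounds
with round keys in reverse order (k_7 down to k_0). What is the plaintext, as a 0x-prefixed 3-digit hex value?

0x706

s_0 = ciphertext = 0xF24
s_1 = InvRound(s_0, k_7) = 0x39D
s_2 = InvRound(s_1, k_6) = 0x531
s_3 = InvRound(s_2, k_5) = 0xAC6
s_4 = InvRound(s_3, k_4) = 0xEBF
s_5 = InvRound(s_4, k_3) = 0x307
s_6 = InvRound(s_5, k_2) = 0x153
s_7 = InvRound(s_6, k_1) = 0x1C8
s_8 = InvRound(s_7, k_0) = 0x706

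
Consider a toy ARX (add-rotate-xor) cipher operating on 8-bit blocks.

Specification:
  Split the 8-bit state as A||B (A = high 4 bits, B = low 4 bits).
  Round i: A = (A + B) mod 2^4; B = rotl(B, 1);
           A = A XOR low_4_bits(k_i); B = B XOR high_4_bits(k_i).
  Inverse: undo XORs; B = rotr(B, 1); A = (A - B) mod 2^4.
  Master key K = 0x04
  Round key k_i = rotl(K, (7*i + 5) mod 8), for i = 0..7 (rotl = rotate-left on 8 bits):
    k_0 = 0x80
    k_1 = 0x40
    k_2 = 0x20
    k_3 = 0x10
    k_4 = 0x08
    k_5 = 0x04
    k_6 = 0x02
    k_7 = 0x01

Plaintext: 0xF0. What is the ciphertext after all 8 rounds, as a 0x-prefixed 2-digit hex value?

s_0 = plaintext = 0xF0
s_1 = Round(s_0, k_0) = 0xF8
s_2 = Round(s_1, k_1) = 0x75
s_3 = Round(s_2, k_2) = 0xC8
s_4 = Round(s_3, k_3) = 0x40
s_5 = Round(s_4, k_4) = 0xC0
s_6 = Round(s_5, k_5) = 0x80
s_7 = Round(s_6, k_6) = 0xA0
s_8 = Round(s_7, k_7) = 0xB0

0xB0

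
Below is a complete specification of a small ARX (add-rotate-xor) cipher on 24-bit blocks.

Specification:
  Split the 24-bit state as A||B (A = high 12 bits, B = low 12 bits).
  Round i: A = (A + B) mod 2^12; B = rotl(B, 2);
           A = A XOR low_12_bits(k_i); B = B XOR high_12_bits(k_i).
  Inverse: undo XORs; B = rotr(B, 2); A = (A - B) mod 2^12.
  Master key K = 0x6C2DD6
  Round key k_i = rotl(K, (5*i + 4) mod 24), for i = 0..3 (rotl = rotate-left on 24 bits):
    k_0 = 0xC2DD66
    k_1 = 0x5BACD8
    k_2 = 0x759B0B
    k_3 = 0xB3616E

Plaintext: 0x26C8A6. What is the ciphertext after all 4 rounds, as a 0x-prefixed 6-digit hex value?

0xC4F00C

s_0 = plaintext = 0x26C8A6
s_1 = Round(s_0, k_0) = 0x674EB7
s_2 = Round(s_1, k_1) = 0x9F3F65
s_3 = Round(s_2, k_2) = 0x253ACE
s_4 = Round(s_3, k_3) = 0xC4F00C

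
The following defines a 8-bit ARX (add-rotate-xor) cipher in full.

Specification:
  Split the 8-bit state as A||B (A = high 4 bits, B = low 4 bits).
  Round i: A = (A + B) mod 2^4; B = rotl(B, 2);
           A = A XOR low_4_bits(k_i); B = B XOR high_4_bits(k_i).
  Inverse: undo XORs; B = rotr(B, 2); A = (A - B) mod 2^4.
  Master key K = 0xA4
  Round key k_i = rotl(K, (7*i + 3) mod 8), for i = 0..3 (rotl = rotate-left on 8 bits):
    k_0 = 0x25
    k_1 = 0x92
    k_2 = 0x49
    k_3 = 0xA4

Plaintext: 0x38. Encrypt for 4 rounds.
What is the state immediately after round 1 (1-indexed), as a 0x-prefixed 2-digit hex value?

0xE0

s_0 = plaintext = 0x38
s_1 = Round(s_0, k_0) = 0xE0
s_2 = Round(s_1, k_1) = 0xC9
s_3 = Round(s_2, k_2) = 0xC2
s_4 = Round(s_3, k_3) = 0xA2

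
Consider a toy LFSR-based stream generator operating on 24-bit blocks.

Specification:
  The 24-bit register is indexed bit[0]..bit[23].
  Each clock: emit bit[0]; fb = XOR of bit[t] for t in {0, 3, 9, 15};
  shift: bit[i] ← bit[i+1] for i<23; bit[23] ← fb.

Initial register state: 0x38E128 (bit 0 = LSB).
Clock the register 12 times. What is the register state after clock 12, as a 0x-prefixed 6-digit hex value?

reg_0 = 0x38E128
clock 1: out=0, reg = 0x1C7094
clock 2: out=0, reg = 0x0E384A
clock 3: out=0, reg = 0x871C25
clock 4: out=1, reg = 0xC38E12
clock 5: out=0, reg = 0x61C709
clock 6: out=1, reg = 0x30E384
clock 7: out=0, reg = 0x1871C2
clock 8: out=0, reg = 0x0C38E1
clock 9: out=1, reg = 0x861C70
clock 10: out=0, reg = 0x430E38
clock 11: out=0, reg = 0x21871C
clock 12: out=0, reg = 0x90C38E

0x90C38E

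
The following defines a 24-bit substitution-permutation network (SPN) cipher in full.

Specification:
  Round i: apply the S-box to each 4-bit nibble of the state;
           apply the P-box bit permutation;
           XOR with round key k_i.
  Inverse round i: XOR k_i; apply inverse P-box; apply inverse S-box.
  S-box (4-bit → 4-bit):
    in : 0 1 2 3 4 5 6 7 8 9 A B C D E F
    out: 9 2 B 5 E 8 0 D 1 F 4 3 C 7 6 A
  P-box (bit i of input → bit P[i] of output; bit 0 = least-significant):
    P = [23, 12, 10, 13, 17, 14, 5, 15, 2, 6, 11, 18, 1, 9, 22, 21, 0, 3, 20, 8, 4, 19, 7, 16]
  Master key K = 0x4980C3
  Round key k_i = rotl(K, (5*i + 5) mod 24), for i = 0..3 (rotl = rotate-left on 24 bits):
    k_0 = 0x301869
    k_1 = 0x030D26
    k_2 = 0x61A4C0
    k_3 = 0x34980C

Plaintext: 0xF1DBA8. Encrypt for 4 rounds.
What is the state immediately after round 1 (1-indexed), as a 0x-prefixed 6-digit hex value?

0xF91A07

s_0 = plaintext = 0xF1DBA8
s_1 = Round(s_0, k_0) = 0xF91A07
s_2 = Round(s_1, k_1) = 0x98A22F
s_3 = Round(s_2, k_2) = 0x2E5415
s_4 = Round(s_3, k_3) = 0x09F054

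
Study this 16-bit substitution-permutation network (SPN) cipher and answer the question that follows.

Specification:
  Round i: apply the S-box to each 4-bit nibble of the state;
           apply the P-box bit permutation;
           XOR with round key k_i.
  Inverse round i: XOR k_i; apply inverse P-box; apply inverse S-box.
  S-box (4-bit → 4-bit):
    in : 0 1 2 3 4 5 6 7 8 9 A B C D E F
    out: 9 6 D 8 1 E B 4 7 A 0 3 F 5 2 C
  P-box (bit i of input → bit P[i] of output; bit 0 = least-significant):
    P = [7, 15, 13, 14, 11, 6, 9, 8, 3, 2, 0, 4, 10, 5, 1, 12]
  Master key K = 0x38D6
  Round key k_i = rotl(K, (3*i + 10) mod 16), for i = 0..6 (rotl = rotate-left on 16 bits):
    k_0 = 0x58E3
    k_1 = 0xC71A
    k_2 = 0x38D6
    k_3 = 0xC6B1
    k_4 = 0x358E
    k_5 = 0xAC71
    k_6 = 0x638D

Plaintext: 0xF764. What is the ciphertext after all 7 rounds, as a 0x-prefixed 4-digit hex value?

s_0 = plaintext = 0xF764
s_1 = Round(s_0, k_0) = 0x4120
s_2 = Round(s_1, k_1) = 0x889F
s_3 = Round(s_2, k_2) = 0x5DB9
s_4 = Round(s_3, k_3) = 0x1EDA
s_5 = Round(s_4, k_4) = 0x3FA8
s_6 = Round(s_5, k_5) = 0x1CE0
s_7 = Round(s_6, k_6) = 0x2372

0x2372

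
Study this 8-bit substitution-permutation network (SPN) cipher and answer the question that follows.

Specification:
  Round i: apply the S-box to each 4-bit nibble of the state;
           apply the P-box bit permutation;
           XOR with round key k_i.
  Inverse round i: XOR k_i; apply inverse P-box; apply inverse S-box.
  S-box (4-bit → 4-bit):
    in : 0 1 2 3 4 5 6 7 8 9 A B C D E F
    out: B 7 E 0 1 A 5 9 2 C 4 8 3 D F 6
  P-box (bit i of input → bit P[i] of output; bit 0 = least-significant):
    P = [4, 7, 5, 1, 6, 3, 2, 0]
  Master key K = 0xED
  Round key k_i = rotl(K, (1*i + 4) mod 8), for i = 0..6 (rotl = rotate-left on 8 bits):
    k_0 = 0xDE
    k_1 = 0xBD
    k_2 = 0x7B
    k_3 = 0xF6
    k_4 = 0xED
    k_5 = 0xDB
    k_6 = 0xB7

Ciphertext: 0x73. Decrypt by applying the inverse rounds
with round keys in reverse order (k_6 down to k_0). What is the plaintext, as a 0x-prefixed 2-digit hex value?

0xA7

s_0 = ciphertext = 0x73
s_1 = InvRound(s_0, k_6) = 0x68
s_2 = InvRound(s_1, k_5) = 0xBE
s_3 = InvRound(s_2, k_4) = 0x77
s_4 = InvRound(s_3, k_3) = 0xB8
s_5 = InvRound(s_4, k_2) = 0x75
s_6 = InvRound(s_5, k_1) = 0xC8
s_7 = InvRound(s_6, k_0) = 0xA7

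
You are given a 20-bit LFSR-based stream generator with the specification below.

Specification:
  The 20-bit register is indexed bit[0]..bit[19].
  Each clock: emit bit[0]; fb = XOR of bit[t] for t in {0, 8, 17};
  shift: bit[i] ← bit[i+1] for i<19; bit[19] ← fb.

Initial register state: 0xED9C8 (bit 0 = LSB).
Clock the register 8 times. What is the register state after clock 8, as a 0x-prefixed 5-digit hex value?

reg_0 = 0xED9C8
clock 1: out=0, reg = 0x76CE4
clock 2: out=0, reg = 0xBB672
clock 3: out=0, reg = 0xDDB39
clock 4: out=1, reg = 0x6ED9C
clock 5: out=0, reg = 0x376CE
clock 6: out=0, reg = 0x9BB67
clock 7: out=1, reg = 0x4DDB3
clock 8: out=1, reg = 0x26ED9

0x26ED9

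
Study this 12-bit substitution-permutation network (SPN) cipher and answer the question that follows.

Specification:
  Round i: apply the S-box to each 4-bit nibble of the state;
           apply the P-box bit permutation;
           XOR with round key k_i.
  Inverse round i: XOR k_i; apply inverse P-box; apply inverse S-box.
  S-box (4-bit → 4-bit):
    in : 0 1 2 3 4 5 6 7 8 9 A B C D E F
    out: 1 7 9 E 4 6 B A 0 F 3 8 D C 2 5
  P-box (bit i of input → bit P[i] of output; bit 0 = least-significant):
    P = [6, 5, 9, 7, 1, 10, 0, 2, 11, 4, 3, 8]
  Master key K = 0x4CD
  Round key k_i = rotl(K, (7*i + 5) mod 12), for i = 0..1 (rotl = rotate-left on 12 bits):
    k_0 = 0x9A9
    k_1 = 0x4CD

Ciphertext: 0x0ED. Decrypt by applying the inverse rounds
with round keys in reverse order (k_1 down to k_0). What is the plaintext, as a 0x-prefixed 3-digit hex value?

0xBC0

s_0 = ciphertext = 0x0ED
s_1 = InvRound(s_0, k_1) = 0x8EE
s_2 = InvRound(s_1, k_0) = 0xBC0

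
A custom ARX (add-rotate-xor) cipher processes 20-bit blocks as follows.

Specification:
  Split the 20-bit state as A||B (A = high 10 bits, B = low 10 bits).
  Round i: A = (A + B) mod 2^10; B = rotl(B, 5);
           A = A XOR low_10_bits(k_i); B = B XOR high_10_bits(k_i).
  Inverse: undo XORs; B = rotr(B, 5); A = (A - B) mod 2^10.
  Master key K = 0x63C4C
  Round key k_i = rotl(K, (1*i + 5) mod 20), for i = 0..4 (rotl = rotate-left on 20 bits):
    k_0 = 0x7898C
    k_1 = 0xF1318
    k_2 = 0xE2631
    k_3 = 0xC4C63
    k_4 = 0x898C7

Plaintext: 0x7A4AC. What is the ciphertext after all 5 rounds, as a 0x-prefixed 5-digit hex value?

s_0 = plaintext = 0x7A4AC
s_1 = Round(s_0, k_0) = 0xC6467
s_2 = Round(s_1, k_1) = 0x26327
s_3 = Round(s_2, k_2) = 0x63B70
s_4 = Round(s_3, k_3) = 0x27508
s_5 = Round(s_4, k_4) = 0x58B2E

0x58B2E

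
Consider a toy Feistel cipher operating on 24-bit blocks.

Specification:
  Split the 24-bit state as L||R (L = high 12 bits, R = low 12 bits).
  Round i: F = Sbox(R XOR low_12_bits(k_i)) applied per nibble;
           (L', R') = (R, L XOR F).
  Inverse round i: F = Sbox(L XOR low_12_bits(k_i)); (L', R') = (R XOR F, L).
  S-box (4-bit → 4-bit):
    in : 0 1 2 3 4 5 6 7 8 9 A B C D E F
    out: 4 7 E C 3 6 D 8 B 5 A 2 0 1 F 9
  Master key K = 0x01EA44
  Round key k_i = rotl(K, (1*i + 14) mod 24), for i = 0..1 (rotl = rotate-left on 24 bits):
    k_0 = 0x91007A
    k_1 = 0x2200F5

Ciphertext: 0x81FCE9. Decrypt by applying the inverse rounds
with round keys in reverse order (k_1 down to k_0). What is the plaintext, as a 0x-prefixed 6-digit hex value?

0x0CA713

s_0 = ciphertext = 0x81FCE9
s_1 = InvRound(s_0, k_1) = 0x71381F
s_2 = InvRound(s_1, k_0) = 0x0CA713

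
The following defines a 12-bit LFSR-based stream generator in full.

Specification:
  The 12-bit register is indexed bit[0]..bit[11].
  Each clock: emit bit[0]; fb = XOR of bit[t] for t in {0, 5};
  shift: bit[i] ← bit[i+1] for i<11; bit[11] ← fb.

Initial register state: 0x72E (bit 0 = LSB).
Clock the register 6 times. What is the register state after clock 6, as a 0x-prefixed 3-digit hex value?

reg_0 = 0x72E
clock 1: out=0, reg = 0xB97
clock 2: out=1, reg = 0xDCB
clock 3: out=1, reg = 0xEE5
clock 4: out=1, reg = 0x772
clock 5: out=0, reg = 0xBB9
clock 6: out=1, reg = 0x5DC

0x5DC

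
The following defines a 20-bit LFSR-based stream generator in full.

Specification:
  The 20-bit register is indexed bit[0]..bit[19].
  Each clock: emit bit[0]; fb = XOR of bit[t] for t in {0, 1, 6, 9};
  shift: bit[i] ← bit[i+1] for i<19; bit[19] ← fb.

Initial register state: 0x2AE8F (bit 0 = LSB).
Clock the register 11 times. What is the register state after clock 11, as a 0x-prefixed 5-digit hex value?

0x44A55

reg_0 = 0x2AE8F
clock 1: out=1, reg = 0x95747
clock 2: out=1, reg = 0x4ABA3
clock 3: out=1, reg = 0xA55D1
clock 4: out=1, reg = 0x52AE8
clock 5: out=0, reg = 0x29574
clock 6: out=0, reg = 0x94ABA
clock 7: out=0, reg = 0x4A55D
clock 8: out=1, reg = 0x252AE
clock 9: out=0, reg = 0x12957
clock 10: out=1, reg = 0x894AB
clock 11: out=1, reg = 0x44A55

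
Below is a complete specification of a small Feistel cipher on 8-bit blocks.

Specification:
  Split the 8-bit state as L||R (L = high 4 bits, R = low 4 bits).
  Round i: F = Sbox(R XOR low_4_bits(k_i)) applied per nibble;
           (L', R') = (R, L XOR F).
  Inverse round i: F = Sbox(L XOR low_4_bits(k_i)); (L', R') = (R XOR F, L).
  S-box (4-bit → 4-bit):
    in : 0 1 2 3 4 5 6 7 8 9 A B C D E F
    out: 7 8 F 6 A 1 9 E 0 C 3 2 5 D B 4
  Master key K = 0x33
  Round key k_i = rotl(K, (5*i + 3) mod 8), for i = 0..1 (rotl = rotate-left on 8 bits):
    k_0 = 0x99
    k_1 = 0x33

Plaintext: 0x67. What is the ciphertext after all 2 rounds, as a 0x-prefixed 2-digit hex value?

0xDC

s_0 = plaintext = 0x67
s_1 = Round(s_0, k_0) = 0x7D
s_2 = Round(s_1, k_1) = 0xDC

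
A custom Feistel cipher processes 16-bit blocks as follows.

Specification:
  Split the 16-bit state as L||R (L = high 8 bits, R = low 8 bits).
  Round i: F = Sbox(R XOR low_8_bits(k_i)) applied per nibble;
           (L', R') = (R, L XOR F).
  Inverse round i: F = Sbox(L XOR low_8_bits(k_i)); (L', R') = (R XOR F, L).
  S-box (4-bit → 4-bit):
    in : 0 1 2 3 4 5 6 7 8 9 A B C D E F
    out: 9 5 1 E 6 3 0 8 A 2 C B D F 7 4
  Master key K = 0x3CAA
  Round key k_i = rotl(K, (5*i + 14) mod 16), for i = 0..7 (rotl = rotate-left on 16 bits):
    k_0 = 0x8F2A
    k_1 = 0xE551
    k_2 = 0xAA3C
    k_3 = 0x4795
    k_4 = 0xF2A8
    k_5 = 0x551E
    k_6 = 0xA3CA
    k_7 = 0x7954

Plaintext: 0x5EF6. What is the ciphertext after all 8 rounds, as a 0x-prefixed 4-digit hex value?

0xB1AF

s_0 = plaintext = 0x5EF6
s_1 = Round(s_0, k_0) = 0xF6A3
s_2 = Round(s_1, k_1) = 0xA3B7
s_3 = Round(s_2, k_2) = 0xB708
s_4 = Round(s_3, k_3) = 0x0898
s_5 = Round(s_4, k_4) = 0x98E1
s_6 = Round(s_5, k_5) = 0xE1DC
s_7 = Round(s_6, k_6) = 0xDCB1
s_8 = Round(s_7, k_7) = 0xB1AF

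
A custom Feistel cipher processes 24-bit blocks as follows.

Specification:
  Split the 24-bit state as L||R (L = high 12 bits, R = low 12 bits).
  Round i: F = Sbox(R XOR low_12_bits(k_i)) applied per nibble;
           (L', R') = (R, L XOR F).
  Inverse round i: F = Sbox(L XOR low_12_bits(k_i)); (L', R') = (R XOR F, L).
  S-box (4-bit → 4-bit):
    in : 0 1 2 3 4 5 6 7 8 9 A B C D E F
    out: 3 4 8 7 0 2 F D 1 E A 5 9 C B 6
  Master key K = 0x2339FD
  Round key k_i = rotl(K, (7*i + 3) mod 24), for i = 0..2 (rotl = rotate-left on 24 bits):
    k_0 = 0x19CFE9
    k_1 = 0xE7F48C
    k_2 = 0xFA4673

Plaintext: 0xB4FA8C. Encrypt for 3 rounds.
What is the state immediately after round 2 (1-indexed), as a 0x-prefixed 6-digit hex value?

s_0 = plaintext = 0xB4FA8C
s_1 = Round(s_0, k_0) = 0xA8C9BD
s_2 = Round(s_1, k_1) = 0x9BD6F8
s_3 = Round(s_2, k_2) = 0x6F8AA8

0x9BD6F8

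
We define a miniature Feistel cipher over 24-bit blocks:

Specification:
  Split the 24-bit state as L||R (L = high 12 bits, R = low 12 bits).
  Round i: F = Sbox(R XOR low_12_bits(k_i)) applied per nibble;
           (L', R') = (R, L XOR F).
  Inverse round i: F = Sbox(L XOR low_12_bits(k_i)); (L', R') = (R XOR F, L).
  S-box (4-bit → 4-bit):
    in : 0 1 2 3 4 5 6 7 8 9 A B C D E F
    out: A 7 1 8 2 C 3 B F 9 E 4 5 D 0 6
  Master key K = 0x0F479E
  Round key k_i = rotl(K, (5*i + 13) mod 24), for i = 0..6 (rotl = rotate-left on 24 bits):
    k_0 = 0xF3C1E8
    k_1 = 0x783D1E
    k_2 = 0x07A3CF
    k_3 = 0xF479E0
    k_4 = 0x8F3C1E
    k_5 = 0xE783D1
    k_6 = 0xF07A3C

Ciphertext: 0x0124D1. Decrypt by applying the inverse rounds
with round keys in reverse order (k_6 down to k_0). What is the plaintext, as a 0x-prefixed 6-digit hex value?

s_0 = ciphertext = 0x0124D1
s_1 = InvRound(s_0, k_6) = 0xAC1012
s_2 = InvRound(s_1, k_5) = 0x968AC1
s_3 = InvRound(s_2, k_4) = 0x672968
s_4 = InvRound(s_3, k_3) = 0xFF9672
s_5 = InvRound(s_4, k_2) = 0x3F1FF9
s_6 = InvRound(s_5, k_1) = 0xFFF3F1
s_7 = InvRound(s_6, k_0) = 0x38AFFF

0x38AFFF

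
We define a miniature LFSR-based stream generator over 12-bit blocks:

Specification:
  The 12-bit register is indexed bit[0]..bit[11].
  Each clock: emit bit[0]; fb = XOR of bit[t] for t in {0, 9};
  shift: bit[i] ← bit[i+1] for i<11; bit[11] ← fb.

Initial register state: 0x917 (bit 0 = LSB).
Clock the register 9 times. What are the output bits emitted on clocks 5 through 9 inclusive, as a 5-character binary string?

10001

reg_0 = 0x917
clock 1: out=1, reg = 0xC8B
clock 2: out=1, reg = 0xE45
clock 3: out=1, reg = 0x722
clock 4: out=0, reg = 0xB91
clock 5: out=1, reg = 0x5C8
clock 6: out=0, reg = 0x2E4
clock 7: out=0, reg = 0x972
clock 8: out=0, reg = 0x4B9
clock 9: out=1, reg = 0xA5C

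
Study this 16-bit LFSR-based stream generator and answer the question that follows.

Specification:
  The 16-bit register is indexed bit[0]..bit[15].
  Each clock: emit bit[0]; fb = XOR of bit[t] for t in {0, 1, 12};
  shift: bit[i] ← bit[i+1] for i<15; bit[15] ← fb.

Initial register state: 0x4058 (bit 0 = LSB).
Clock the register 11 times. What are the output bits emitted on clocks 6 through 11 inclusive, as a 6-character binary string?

010000

reg_0 = 0x4058
clock 1: out=0, reg = 0x202C
clock 2: out=0, reg = 0x1016
clock 3: out=0, reg = 0x080B
clock 4: out=1, reg = 0x0405
clock 5: out=1, reg = 0x8202
clock 6: out=0, reg = 0xC101
clock 7: out=1, reg = 0xE080
clock 8: out=0, reg = 0x7040
clock 9: out=0, reg = 0xB820
clock 10: out=0, reg = 0xDC10
clock 11: out=0, reg = 0xEE08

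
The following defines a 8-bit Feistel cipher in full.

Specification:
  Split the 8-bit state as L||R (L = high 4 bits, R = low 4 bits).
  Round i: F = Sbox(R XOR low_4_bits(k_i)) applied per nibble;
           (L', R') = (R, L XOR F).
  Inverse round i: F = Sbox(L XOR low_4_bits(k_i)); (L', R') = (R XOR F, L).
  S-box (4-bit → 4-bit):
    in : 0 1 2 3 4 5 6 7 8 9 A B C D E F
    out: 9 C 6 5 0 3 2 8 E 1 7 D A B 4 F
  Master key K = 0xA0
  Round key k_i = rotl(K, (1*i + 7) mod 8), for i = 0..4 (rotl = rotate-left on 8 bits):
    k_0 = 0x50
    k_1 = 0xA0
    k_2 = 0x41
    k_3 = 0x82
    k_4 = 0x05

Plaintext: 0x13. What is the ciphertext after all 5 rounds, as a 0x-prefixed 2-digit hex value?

0xAD

s_0 = plaintext = 0x13
s_1 = Round(s_0, k_0) = 0x34
s_2 = Round(s_1, k_1) = 0x43
s_3 = Round(s_2, k_2) = 0x32
s_4 = Round(s_3, k_3) = 0x2A
s_5 = Round(s_4, k_4) = 0xAD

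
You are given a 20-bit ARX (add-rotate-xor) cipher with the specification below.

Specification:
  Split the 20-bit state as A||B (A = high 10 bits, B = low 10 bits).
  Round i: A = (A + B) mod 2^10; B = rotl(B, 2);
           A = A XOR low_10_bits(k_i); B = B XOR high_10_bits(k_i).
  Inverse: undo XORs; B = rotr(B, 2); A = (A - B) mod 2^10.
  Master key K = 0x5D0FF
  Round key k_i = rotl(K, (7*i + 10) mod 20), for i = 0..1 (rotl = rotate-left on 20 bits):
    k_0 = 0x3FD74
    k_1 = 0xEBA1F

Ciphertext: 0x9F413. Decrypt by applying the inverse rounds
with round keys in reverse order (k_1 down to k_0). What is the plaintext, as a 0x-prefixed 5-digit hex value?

s_0 = ciphertext = 0x9F413
s_1 = InvRound(s_0, k_1) = 0x9CDEF
s_2 = InvRound(s_1, k_0) = 0xB0C44

0xB0C44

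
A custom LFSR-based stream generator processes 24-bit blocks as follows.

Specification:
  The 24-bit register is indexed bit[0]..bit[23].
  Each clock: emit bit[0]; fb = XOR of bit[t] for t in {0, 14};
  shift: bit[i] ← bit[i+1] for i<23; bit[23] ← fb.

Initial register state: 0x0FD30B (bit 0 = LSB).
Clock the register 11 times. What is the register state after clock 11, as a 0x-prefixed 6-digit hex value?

0x6681FA

reg_0 = 0x0FD30B
clock 1: out=1, reg = 0x07E985
clock 2: out=1, reg = 0x03F4C2
clock 3: out=0, reg = 0x81FA61
clock 4: out=1, reg = 0x40FD30
clock 5: out=0, reg = 0xA07E98
clock 6: out=0, reg = 0xD03F4C
clock 7: out=0, reg = 0x681FA6
clock 8: out=0, reg = 0x340FD3
clock 9: out=1, reg = 0x9A07E9
clock 10: out=1, reg = 0xCD03F4
clock 11: out=0, reg = 0x6681FA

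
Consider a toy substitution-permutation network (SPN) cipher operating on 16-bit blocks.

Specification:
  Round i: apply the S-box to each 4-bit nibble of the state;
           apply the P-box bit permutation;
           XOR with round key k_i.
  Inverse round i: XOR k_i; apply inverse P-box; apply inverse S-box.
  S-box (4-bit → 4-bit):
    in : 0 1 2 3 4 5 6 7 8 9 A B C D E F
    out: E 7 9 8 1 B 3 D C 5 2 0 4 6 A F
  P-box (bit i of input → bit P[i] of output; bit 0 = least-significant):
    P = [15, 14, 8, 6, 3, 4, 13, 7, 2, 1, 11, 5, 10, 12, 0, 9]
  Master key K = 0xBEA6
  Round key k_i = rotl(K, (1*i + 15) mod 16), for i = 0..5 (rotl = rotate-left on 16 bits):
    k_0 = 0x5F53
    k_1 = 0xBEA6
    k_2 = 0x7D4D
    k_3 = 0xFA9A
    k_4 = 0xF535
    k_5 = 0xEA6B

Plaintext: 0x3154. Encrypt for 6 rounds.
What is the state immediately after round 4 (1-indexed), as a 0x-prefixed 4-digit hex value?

0xBE0F

s_0 = plaintext = 0x3154
s_1 = Round(s_0, k_0) = 0xD5CD
s_2 = Round(s_1, k_1) = 0xCF81
s_3 = Round(s_2, k_2) = 0x94EA
s_4 = Round(s_3, k_3) = 0xBE0F
s_5 = Round(s_4, k_4) = 0x14C7
s_6 = Round(s_5, k_5) = 0x5F2E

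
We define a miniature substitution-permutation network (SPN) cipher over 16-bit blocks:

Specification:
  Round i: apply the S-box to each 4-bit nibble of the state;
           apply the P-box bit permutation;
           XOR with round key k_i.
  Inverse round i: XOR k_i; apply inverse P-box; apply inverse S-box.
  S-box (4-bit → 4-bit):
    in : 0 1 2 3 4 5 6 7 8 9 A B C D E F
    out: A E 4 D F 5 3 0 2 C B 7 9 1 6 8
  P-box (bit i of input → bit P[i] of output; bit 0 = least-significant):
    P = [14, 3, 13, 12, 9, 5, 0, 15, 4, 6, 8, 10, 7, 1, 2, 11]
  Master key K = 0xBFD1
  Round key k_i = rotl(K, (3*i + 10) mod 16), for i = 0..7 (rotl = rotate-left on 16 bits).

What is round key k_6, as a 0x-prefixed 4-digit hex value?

K = 0xBFD1
k_0 = rotl(K, (3*0+10) mod 16) = rotl(K, 10) = 0x46FF
k_1 = rotl(K, (3*1+10) mod 16) = rotl(K, 13) = 0x37FA
k_2 = rotl(K, (3*2+10) mod 16) = rotl(K, 0) = 0xBFD1
k_3 = rotl(K, (3*3+10) mod 16) = rotl(K, 3) = 0xFE8D
k_4 = rotl(K, (3*4+10) mod 16) = rotl(K, 6) = 0xF46F
k_5 = rotl(K, (3*5+10) mod 16) = rotl(K, 9) = 0xA37F
k_6 = rotl(K, (3*6+10) mod 16) = rotl(K, 12) = 0x1BFD

0x1BFD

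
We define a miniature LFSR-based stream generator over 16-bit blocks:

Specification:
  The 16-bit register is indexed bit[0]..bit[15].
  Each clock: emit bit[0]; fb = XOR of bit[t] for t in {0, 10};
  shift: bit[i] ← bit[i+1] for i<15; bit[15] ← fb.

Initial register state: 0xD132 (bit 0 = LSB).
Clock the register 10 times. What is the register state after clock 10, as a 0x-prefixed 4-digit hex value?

reg_0 = 0xD132
clock 1: out=0, reg = 0x6899
clock 2: out=1, reg = 0xB44C
clock 3: out=0, reg = 0xDA26
clock 4: out=0, reg = 0x6D13
clock 5: out=1, reg = 0x3689
clock 6: out=1, reg = 0x1B44
clock 7: out=0, reg = 0x0DA2
clock 8: out=0, reg = 0x86D1
clock 9: out=1, reg = 0x4368
clock 10: out=0, reg = 0x21B4

0x21B4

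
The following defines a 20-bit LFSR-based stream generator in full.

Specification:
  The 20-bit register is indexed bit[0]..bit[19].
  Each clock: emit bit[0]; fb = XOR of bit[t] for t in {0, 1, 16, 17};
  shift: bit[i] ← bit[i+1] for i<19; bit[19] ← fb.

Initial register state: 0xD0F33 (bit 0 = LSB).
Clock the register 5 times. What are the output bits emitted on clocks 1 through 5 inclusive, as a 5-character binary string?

11001

reg_0 = 0xD0F33
clock 1: out=1, reg = 0xE8799
clock 2: out=1, reg = 0x743CC
clock 3: out=0, reg = 0x3A1E6
clock 4: out=0, reg = 0x9D0F3
clock 5: out=1, reg = 0xCE879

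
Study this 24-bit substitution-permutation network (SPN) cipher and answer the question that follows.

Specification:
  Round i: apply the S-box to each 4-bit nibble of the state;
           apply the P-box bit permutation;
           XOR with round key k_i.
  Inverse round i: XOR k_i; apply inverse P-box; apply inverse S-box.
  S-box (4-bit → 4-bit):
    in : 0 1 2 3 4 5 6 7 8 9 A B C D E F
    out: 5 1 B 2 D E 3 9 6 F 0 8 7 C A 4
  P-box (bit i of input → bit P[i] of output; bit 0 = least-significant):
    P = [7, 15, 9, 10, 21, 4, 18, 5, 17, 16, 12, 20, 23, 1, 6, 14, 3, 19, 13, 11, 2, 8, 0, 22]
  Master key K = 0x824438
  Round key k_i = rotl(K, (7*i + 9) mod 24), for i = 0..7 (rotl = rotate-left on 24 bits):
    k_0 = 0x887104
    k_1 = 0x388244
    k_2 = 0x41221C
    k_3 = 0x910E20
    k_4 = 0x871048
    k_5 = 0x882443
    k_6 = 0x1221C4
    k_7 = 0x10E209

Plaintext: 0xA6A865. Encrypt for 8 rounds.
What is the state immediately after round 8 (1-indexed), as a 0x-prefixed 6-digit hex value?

s_0 = plaintext = 0xA6A865
s_1 = Round(s_0, k_0) = 0xA1E71C
s_2 = Round(s_1, k_1) = 0x0A40CE
s_3 = Round(s_2, k_2) = 0xE7F649
s_4 = Round(s_3, k_3) = 0xF681C8
s_5 = Round(s_4, k_4) = 0xA99213
s_6 = Round(s_5, k_5) = 0x33CC09
s_7 = Round(s_6, k_6) = 0xBDB606
s_8 = Round(s_7, k_7) = 0x770A89

0x770A89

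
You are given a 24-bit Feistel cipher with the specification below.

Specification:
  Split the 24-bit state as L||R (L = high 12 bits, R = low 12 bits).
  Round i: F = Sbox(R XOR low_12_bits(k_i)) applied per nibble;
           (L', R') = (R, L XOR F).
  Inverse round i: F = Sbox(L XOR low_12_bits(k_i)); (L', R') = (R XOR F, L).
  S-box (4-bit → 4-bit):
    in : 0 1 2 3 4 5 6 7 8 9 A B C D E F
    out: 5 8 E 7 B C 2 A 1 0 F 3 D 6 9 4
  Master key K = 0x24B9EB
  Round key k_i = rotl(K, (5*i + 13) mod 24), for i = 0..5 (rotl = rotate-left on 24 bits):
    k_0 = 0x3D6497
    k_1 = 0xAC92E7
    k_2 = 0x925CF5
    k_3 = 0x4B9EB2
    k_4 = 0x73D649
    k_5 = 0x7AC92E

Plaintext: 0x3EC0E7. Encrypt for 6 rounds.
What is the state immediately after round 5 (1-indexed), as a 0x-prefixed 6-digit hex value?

s_0 = plaintext = 0x3EC0E7
s_1 = Round(s_0, k_0) = 0x0E7849
s_2 = Round(s_1, k_1) = 0x849F1E
s_3 = Round(s_2, k_2) = 0xF1EFDA
s_4 = Round(s_3, k_3) = 0xFDA73F
s_5 = Round(s_4, k_4) = 0x73F778
s_6 = Round(s_5, k_5) = 0x778EFD

0x73F778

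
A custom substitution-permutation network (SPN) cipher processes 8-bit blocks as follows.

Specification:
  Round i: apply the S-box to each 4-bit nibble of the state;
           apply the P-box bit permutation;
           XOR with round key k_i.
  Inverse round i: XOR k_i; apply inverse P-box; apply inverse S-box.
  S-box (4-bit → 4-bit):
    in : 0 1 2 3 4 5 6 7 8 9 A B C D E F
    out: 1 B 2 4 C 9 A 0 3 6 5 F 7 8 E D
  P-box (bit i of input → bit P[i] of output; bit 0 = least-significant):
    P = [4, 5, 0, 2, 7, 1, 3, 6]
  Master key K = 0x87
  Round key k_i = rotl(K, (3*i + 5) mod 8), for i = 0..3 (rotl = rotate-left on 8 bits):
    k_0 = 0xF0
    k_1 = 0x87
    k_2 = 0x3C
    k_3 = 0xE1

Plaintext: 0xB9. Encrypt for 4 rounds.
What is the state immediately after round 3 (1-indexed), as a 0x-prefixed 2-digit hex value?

0x2C

s_0 = plaintext = 0xB9
s_1 = Round(s_0, k_0) = 0x1B
s_2 = Round(s_1, k_1) = 0x70
s_3 = Round(s_2, k_2) = 0x2C
s_4 = Round(s_3, k_3) = 0xD2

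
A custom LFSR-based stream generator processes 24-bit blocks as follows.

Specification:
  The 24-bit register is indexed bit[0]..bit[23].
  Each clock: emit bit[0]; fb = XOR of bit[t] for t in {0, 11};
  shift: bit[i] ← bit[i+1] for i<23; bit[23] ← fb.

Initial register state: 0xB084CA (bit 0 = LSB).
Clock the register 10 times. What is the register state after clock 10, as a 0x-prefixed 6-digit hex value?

reg_0 = 0xB084CA
clock 1: out=0, reg = 0x584265
clock 2: out=1, reg = 0xAC2132
clock 3: out=0, reg = 0x561099
clock 4: out=1, reg = 0xAB084C
clock 5: out=0, reg = 0xD58426
clock 6: out=0, reg = 0x6AC213
clock 7: out=1, reg = 0xB56109
clock 8: out=1, reg = 0xDAB084
clock 9: out=0, reg = 0x6D5842
clock 10: out=0, reg = 0xB6AC21

0xB6AC21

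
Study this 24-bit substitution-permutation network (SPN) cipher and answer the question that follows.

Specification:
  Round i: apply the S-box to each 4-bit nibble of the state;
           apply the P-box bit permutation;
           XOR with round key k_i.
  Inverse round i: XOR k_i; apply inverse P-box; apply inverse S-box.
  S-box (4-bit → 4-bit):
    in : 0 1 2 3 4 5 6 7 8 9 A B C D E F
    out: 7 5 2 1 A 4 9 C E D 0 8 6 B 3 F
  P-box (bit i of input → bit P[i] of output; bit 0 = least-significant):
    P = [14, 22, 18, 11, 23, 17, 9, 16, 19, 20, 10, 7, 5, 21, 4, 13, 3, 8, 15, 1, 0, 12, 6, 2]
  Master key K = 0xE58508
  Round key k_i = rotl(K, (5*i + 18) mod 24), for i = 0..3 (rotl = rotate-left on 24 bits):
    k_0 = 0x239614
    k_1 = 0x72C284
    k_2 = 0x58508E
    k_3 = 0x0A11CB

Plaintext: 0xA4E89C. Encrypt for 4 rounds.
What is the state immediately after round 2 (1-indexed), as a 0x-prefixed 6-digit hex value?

0x7BBEBB

s_0 = plaintext = 0xA4E89C
s_1 = Round(s_0, k_0) = 0xD691B6
s_2 = Round(s_1, k_1) = 0x7BBEBB
s_3 = Round(s_2, k_2) = 0x4178C8
s_4 = Round(s_3, k_3) = 0x5CAF57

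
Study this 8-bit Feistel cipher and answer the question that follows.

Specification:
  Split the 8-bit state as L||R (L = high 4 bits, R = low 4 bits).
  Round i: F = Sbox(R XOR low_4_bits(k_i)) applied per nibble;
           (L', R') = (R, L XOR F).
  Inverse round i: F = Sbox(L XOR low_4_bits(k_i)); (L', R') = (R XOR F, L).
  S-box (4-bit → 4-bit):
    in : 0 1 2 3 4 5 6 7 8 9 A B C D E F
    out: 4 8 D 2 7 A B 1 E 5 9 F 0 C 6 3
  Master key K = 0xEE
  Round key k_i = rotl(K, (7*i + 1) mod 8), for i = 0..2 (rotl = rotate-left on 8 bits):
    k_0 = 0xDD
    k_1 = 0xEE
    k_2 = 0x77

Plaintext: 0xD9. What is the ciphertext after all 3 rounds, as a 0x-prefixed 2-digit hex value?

0xEF

s_0 = plaintext = 0xD9
s_1 = Round(s_0, k_0) = 0x9A
s_2 = Round(s_1, k_1) = 0xAE
s_3 = Round(s_2, k_2) = 0xEF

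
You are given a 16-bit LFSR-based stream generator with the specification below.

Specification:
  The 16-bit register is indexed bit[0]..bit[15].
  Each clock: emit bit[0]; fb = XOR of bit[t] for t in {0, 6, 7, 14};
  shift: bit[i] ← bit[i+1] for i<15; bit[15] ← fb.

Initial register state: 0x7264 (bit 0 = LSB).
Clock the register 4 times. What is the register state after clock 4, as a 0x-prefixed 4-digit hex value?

reg_0 = 0x7264
clock 1: out=0, reg = 0x3932
clock 2: out=0, reg = 0x1C99
clock 3: out=1, reg = 0x0E4C
clock 4: out=0, reg = 0x8726

0x8726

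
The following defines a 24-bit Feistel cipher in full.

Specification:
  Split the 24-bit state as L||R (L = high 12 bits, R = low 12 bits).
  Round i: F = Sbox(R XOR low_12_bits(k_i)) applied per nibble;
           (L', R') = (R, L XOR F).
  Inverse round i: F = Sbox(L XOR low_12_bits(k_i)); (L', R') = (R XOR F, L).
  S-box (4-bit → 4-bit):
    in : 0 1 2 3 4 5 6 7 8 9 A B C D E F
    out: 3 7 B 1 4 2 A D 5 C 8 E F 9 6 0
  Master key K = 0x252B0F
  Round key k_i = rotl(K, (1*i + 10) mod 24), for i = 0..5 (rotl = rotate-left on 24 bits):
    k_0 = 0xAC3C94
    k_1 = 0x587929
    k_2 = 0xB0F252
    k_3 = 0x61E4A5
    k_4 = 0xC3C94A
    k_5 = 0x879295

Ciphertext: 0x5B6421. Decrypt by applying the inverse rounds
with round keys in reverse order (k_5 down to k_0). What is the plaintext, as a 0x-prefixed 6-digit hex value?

0x261D3B

s_0 = ciphertext = 0x5B6421
s_1 = InvRound(s_0, k_5) = 0x9905B6
s_2 = InvRound(s_1, k_4) = 0x62E990
s_3 = InvRound(s_2, k_3) = 0x2CE62E
s_4 = InvRound(s_3, k_2) = 0x5E12CE
s_5 = InvRound(s_4, k_1) = 0xD3B5E1
s_6 = InvRound(s_5, k_0) = 0x261D3B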